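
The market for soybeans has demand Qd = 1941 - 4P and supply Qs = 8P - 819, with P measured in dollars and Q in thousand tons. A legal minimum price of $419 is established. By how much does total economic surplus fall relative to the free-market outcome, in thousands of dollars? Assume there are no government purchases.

107163

In a free market, 1941 - 4P = 8P - 819 gives the equilibrium P* = 230, Q* = 1021.
Because the floor (419) lies above the market-clearing price, it is binding.
At P = 419: Qd = 1941 - 4·419 = 265 and Qs = 8·419 - 819 = 2533.
Quantity traded falls to 265. At Q = 265 the demand price is (1941 - 265)/4 = 419 and the supply price is (819 + 265)/8 = 135.5.
Deadweight loss = ½ · (419 - 135.5) · (1021 - 265) = ½ · 283.5 · 756 = 107163.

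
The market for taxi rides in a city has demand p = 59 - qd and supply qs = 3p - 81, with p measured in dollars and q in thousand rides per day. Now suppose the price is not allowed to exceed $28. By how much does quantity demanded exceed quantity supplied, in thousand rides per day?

Rearranging demand gives qd = 59 - p. Setting quantity demanded equal to quantity supplied, 59 - p = 3p - 81, gives p* = 35 and q* = 24.
Because the ceiling (28) lies below the market-clearing price, it is binding.
At p = 28: qd = 59 - 28 = 31 and qs = 3·28 - 81 = 3.
Shortage = qd - qs = 31 - 3 = 28.

28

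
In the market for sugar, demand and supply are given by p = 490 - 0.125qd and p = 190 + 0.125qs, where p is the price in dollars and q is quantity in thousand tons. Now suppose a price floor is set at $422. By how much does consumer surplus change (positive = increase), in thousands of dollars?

Rearranging demand gives qd = 3920 - 8p; rearranging supply gives qs = 8p - 1520. Without the control the market clears where 3920 - 8p = 8p - 1520, i.e. p* = 340 and q* = 1200.
The floor of 422 is above the equilibrium price 340, so it binds.
At p = 422: qd = 3920 - 8·422 = 544 and qs = 8·422 - 1520 = 1856.
Consumer surplus without the control is ½ · (490 - 340) · 1200 = 90000.
With the floor, consumers buy 544 units at 422, so CS = ½ · (490 - 422) · 544 = 18496.
Change in consumer surplus = 18496 - 90000 = -71504.

-71504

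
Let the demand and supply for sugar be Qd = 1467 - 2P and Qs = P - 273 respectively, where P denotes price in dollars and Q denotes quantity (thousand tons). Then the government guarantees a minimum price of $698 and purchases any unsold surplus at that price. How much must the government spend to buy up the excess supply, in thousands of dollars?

247092

Without the control the market clears where 1467 - 2P = P - 273, i.e. P* = 580 and Q* = 307.
The floor of 698 is above the equilibrium price 580, so it binds.
At P = 698: Qd = 1467 - 2·698 = 71 and Qs = 698 - 273 = 425.
Surplus = Qs - Qd = 354.
Government expenditure = surplus × support price = 354 × 698 = 247092.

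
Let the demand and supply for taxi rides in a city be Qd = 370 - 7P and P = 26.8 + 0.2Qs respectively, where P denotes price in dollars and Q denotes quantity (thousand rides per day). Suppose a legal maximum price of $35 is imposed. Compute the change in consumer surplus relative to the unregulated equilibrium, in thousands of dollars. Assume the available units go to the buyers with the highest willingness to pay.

Rearranging supply gives Qs = 5P - 134. In a free market, 370 - 7P = 5P - 134 gives the equilibrium P* = 42, Q* = 76.
The ceiling of 35 is below the equilibrium price 42, so it binds.
At P = 35: Qd = 370 - 7·35 = 125 and Qs = 5·35 - 134 = 41.
Consumer surplus without the control is ½ · (370/7 - 42) · 76 = 2888/7.
With the ceiling, 41 units are sold at 35 (assume they go to the highest-value buyers). The demand price at Q = 41 is 47, so CS = ½ · [(370/7 - 35) + (47 - 35)] · 41 = 8569/14.
Change in consumer surplus = 8569/14 - 2888/7 = 199.5.

199.5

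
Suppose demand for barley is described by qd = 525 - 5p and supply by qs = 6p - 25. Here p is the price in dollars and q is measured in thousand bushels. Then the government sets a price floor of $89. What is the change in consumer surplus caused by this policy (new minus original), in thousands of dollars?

Without the control the market clears where 525 - 5p = 6p - 25, i.e. p* = 50 and q* = 275.
Since 89 > 50, the floor is binding.
At p = 89: qd = 525 - 5·89 = 80 and qs = 6·89 - 25 = 509.
Consumer surplus without the control is ½ · (105 - 50) · 275 = 7562.5.
With the floor, consumers buy 80 units at 89, so CS = ½ · (105 - 89) · 80 = 640.
Change in consumer surplus = 640 - 7562.5 = -6922.5.

-6922.5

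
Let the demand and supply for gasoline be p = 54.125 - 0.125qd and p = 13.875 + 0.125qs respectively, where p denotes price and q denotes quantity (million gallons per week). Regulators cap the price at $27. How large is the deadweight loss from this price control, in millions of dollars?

392

Rearranging demand gives qd = 433 - 8p; rearranging supply gives qs = 8p - 111. Without the control the market clears where 433 - 8p = 8p - 111, i.e. p* = 34 and q* = 161.
Because the ceiling (27) lies below the market-clearing price, it is binding.
At p = 27: qd = 433 - 8·27 = 217 and qs = 8·27 - 111 = 105.
Quantity traded falls to 105. At q = 105 the demand price is (433 - 105)/8 = 41 and the supply price is (111 + 105)/8 = 27.
Deadweight loss = ½ · (41 - 27) · (161 - 105) = ½ · 14 · 56 = 392.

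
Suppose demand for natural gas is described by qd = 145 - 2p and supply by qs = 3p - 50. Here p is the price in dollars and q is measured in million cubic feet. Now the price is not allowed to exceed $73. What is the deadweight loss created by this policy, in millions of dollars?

0

Without the control the market clears where 145 - 2p = 3p - 50, i.e. p* = 39 and q* = 67.
The ceiling of 73 is above the equilibrium price 39, so it is not binding; the market clears at p* = 39, q* = 67.
Since the control does not bind, no trades are prevented and deadweight loss is zero.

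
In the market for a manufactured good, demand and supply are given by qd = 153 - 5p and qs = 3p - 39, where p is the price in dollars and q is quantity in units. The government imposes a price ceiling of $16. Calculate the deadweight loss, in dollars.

153.6

Without the control the market clears where 153 - 5p = 3p - 39, i.e. p* = 24 and q* = 33.
The ceiling of 16 is below the equilibrium price 24, so it binds.
At p = 16: qd = 153 - 5·16 = 73 and qs = 3·16 - 39 = 9.
Quantity traded falls to 9. At q = 9 the demand price is (153 - 9)/5 = 28.8 and the supply price is (39 + 9)/3 = 16.
Deadweight loss = ½ · (28.8 - 16) · (33 - 9) = ½ · 12.8 · 24 = 153.6.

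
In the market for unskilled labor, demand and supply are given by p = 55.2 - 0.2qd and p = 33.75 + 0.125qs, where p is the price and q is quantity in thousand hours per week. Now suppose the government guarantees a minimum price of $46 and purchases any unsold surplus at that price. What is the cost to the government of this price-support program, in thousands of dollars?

2392

Rearranging demand gives qd = 276 - 5p; rearranging supply gives qs = 8p - 270. Without the control the market clears where 276 - 5p = 8p - 270, i.e. p* = 42 and q* = 66.
Since 46 > 42, the floor is binding.
At p = 46: qd = 276 - 5·46 = 46 and qs = 8·46 - 270 = 98.
Surplus = qs - qd = 52.
Government expenditure = surplus × support price = 52 × 46 = 2392.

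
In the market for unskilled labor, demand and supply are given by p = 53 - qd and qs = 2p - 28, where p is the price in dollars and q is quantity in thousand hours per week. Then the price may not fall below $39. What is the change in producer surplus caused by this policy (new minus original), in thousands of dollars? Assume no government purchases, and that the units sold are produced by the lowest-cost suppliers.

132

Rearranging demand gives qd = 53 - p. In a free market, 53 - p = 2p - 28 gives the equilibrium p* = 27, q* = 26.
Since 39 > 27, the floor is binding.
At p = 39: qd = 53 - 39 = 14 and qs = 2·39 - 28 = 50.
Producer surplus without the control is ½ · (27 - 14) · 26 = 169.
With the floor, 14 units are sold at 39. The supply price at q = 14 is 21, so PS = ½ · [(39 - 14) + (39 - 21)] · 14 = 301.
Change in producer surplus = 301 - 169 = 132.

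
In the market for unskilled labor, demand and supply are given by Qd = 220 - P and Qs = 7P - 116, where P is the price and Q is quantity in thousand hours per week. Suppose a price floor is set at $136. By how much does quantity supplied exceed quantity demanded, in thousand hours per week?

Without the control the market clears where 220 - P = 7P - 116, i.e. P* = 42 and Q* = 178.
Since 136 > 42, the floor is binding.
At P = 136: Qd = 220 - 136 = 84 and Qs = 7·136 - 116 = 836.
Surplus = Qs - Qd = 836 - 84 = 752.

752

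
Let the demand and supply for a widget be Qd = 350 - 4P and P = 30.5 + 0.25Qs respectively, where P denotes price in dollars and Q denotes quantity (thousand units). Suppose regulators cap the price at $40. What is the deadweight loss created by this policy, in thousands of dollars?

1444

Rearranging supply gives Qs = 4P - 122. Without the control the market clears where 350 - 4P = 4P - 122, i.e. P* = 59 and Q* = 114.
The ceiling of 40 is below the equilibrium price 59, so it binds.
At P = 40: Qd = 350 - 4·40 = 190 and Qs = 4·40 - 122 = 38.
Quantity traded falls to 38. At Q = 38 the demand price is (350 - 38)/4 = 78 and the supply price is (122 + 38)/4 = 40.
Deadweight loss = ½ · (78 - 40) · (114 - 38) = ½ · 38 · 76 = 1444.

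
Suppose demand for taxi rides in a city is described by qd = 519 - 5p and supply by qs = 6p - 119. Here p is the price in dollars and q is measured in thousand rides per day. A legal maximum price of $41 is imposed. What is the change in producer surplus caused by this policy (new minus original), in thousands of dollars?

-3026

Without the control the market clears where 519 - 5p = 6p - 119, i.e. p* = 58 and q* = 229.
Since 41 < 58, the ceiling is binding.
At p = 41: qd = 519 - 5·41 = 314 and qs = 6·41 - 119 = 127.
Producer surplus without the control is ½ · (58 - 119/6) · 229 = 52441/12.
With the ceiling, producers sell 127 units at 41, so PS = ½ · (41 - 119/6) · 127 = 16129/12.
Change in producer surplus = 16129/12 - 52441/12 = -3026.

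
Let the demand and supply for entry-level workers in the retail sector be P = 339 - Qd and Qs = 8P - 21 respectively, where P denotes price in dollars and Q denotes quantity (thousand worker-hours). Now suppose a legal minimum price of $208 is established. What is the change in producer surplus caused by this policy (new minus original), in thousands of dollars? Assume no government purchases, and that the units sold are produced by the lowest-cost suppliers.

Rearranging demand gives Qd = 339 - P. In a free market, 339 - P = 8P - 21 gives the equilibrium P* = 40, Q* = 299.
The floor of 208 is above the equilibrium price 40, so it binds.
At P = 208: Qd = 339 - 208 = 131 and Qs = 8·208 - 21 = 1643.
Producer surplus without the control is ½ · (40 - 2.625) · 299 = 5587.5625.
With the floor, 131 units are sold at 208. The supply price at Q = 131 is 19, so PS = ½ · [(208 - 2.625) + (208 - 19)] · 131 = 25831.5625.
Change in producer surplus = 25831.5625 - 5587.5625 = 20244.

20244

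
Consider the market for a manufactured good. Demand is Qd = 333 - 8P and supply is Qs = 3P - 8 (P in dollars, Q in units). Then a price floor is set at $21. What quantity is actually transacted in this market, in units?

Without the control the market clears where 333 - 8P = 3P - 8, i.e. P* = 31 and Q* = 85.
Since 21 is below P* = 31, the floor does not bind and the free-market outcome prevails.

85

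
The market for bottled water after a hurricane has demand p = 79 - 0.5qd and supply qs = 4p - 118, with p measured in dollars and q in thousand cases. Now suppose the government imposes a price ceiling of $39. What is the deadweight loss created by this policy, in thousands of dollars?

Rearranging demand gives qd = 158 - 2p. Setting quantity demanded equal to quantity supplied, 158 - 2p = 4p - 118, gives p* = 46 and q* = 66.
The ceiling of 39 is below the equilibrium price 46, so it binds.
At p = 39: qd = 158 - 2·39 = 80 and qs = 4·39 - 118 = 38.
Quantity traded falls to 38. At q = 38 the demand price is (158 - 38)/2 = 60 and the supply price is (118 + 38)/4 = 39.
Deadweight loss = ½ · (60 - 39) · (66 - 38) = ½ · 21 · 28 = 294.

294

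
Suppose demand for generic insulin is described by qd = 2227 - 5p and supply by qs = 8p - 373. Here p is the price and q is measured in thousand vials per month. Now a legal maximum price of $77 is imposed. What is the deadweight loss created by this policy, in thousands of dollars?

157341.6

In a free market, 2227 - 5p = 8p - 373 gives the equilibrium p* = 200, q* = 1227.
Since 77 < 200, the ceiling is binding.
At p = 77: qd = 2227 - 5·77 = 1842 and qs = 8·77 - 373 = 243.
Quantity traded falls to 243. At q = 243 the demand price is (2227 - 243)/5 = 396.8 and the supply price is (373 + 243)/8 = 77.
Deadweight loss = ½ · (396.8 - 77) · (1227 - 243) = ½ · 319.8 · 984 = 157341.6.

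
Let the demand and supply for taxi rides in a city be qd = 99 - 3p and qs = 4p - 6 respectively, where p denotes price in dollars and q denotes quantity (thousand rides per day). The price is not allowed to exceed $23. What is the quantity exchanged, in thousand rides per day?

54

In a free market, 99 - 3p = 4p - 6 gives the equilibrium p* = 15, q* = 54.
Since 23 is above p* = 15, the ceiling does not bind and the free-market outcome prevails.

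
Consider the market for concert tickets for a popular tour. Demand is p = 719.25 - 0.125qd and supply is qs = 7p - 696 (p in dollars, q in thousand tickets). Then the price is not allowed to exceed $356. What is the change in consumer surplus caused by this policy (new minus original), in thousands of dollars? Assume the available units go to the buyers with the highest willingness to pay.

116133.75

Rearranging demand gives qd = 5754 - 8p. Without the control the market clears where 5754 - 8p = 7p - 696, i.e. p* = 430 and q* = 2314.
The ceiling of 356 is below the equilibrium price 430, so it binds.
At p = 356: qd = 5754 - 8·356 = 2906 and qs = 7·356 - 696 = 1796.
Consumer surplus without the control is ½ · (719.25 - 430) · 2314 = 334662.25.
With the ceiling, 1796 units are sold at 356 (assume they go to the highest-value buyers). The demand price at q = 1796 is 494.75, so CS = ½ · [(719.25 - 356) + (494.75 - 356)] · 1796 = 450796.
Change in consumer surplus = 450796 - 334662.25 = 116133.75.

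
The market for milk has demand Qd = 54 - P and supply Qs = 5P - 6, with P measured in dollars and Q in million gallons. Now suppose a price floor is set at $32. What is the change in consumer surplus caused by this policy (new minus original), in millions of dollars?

-726

In a free market, 54 - P = 5P - 6 gives the equilibrium P* = 10, Q* = 44.
The floor of 32 is above the equilibrium price 10, so it binds.
At P = 32: Qd = 54 - 32 = 22 and Qs = 5·32 - 6 = 154.
Consumer surplus without the control is ½ · (54 - 10) · 44 = 968.
With the floor, consumers buy 22 units at 32, so CS = ½ · (54 - 32) · 22 = 242.
Change in consumer surplus = 242 - 968 = -726.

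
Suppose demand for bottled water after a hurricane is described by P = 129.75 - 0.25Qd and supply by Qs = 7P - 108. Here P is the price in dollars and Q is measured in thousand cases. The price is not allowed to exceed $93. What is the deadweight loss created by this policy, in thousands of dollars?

Rearranging demand gives Qd = 519 - 4P. Without the control the market clears where 519 - 4P = 7P - 108, i.e. P* = 57 and Q* = 291.
The ceiling of 93 is above the equilibrium price 57, so it is not binding; the market clears at P* = 57, Q* = 291.
Since the control does not bind, no trades are prevented and deadweight loss is zero.

0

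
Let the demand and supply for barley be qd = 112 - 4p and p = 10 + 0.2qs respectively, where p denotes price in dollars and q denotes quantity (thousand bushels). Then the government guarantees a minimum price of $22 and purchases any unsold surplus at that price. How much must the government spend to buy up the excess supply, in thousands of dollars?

792

Rearranging supply gives qs = 5p - 50. Equilibrium: 112 - 4p = 5p - 50, so 162 = 9p and p* = 18, q* = 40.
Since 22 > 18, the floor is binding.
At p = 22: qd = 112 - 4·22 = 24 and qs = 5·22 - 50 = 60.
Surplus = qs - qd = 36.
Government expenditure = surplus × support price = 36 × 22 = 792.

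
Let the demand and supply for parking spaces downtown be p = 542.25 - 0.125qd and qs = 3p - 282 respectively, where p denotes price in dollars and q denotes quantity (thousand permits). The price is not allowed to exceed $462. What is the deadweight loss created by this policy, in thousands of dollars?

0

Rearranging demand gives qd = 4338 - 8p. Without the control the market clears where 4338 - 8p = 3p - 282, i.e. p* = 420 and q* = 978.
The ceiling of 462 is above the equilibrium price 420, so it is not binding; the market clears at p* = 420, q* = 978.
Since the control does not bind, no trades are prevented and deadweight loss is zero.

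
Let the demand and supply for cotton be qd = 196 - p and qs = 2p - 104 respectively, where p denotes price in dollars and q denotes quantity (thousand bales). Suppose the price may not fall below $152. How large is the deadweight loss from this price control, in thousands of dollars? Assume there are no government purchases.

In a free market, 196 - p = 2p - 104 gives the equilibrium p* = 100, q* = 96.
Because the floor (152) lies above the market-clearing price, it is binding.
At p = 152: qd = 196 - 152 = 44 and qs = 2·152 - 104 = 200.
Quantity traded falls to 44. At q = 44 the demand price is 196 - 44 = 152 and the supply price is (104 + 44)/2 = 74.
Deadweight loss = ½ · (152 - 74) · (96 - 44) = ½ · 78 · 52 = 2028.

2028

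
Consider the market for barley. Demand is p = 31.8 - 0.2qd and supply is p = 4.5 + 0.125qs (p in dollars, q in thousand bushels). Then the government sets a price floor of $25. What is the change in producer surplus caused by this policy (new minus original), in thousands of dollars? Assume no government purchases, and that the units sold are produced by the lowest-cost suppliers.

183.75

Rearranging demand gives qd = 159 - 5p; rearranging supply gives qs = 8p - 36. Equilibrium: 159 - 5p = 8p - 36, so 195 = 13p and p* = 15, q* = 84.
Because the floor (25) lies above the market-clearing price, it is binding.
At p = 25: qd = 159 - 5·25 = 34 and qs = 8·25 - 36 = 164.
Producer surplus without the control is ½ · (15 - 4.5) · 84 = 441.
With the floor, 34 units are sold at 25. The supply price at q = 34 is 8.75, so PS = ½ · [(25 - 4.5) + (25 - 8.75)] · 34 = 624.75.
Change in producer surplus = 624.75 - 441 = 183.75.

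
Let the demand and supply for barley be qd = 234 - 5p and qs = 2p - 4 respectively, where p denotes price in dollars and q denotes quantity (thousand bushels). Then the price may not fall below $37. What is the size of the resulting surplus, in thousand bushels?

Equilibrium: 234 - 5p = 2p - 4, so 238 = 7p and p* = 34, q* = 64.
The floor of 37 is above the equilibrium price 34, so it binds.
At p = 37: qd = 234 - 5·37 = 49 and qs = 2·37 - 4 = 70.
Surplus = qs - qd = 70 - 49 = 21.

21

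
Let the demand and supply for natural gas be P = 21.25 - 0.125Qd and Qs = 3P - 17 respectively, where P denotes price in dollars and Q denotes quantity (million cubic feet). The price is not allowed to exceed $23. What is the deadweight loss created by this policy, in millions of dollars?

0

Rearranging demand gives Qd = 170 - 8P. Equilibrium: 170 - 8P = 3P - 17, so 187 = 11P and P* = 17, Q* = 34.
Since 23 is above P* = 17, the ceiling does not bind and the free-market outcome prevails.
Since the control does not bind, no trades are prevented and deadweight loss is zero.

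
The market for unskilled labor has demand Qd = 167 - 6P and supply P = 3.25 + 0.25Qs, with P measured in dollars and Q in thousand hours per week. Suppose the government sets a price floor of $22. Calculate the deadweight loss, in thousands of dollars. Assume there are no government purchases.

120

Rearranging supply gives Qs = 4P - 13. Without the control the market clears where 167 - 6P = 4P - 13, i.e. P* = 18 and Q* = 59.
Because the floor (22) lies above the market-clearing price, it is binding.
At P = 22: Qd = 167 - 6·22 = 35 and Qs = 4·22 - 13 = 75.
Quantity traded falls to 35. At Q = 35 the demand price is (167 - 35)/6 = 22 and the supply price is (13 + 35)/4 = 12.
Deadweight loss = ½ · (22 - 12) · (59 - 35) = ½ · 10 · 24 = 120.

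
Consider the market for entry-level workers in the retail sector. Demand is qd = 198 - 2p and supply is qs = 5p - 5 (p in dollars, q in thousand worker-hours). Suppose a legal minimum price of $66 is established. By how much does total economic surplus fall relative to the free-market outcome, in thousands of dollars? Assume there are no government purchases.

In a free market, 198 - 2p = 5p - 5 gives the equilibrium p* = 29, q* = 140.
Since 66 > 29, the floor is binding.
At p = 66: qd = 198 - 2·66 = 66 and qs = 5·66 - 5 = 325.
Quantity traded falls to 66. At q = 66 the demand price is (198 - 66)/2 = 66 and the supply price is (5 + 66)/5 = 14.2.
Deadweight loss = ½ · (66 - 14.2) · (140 - 66) = ½ · 51.8 · 74 = 1916.6.

1916.6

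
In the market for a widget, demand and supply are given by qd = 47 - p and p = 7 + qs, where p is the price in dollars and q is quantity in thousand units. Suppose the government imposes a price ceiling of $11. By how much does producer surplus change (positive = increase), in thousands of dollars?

Rearranging supply gives qs = p - 7. In a free market, 47 - p = p - 7 gives the equilibrium p* = 27, q* = 20.
Because the ceiling (11) lies below the market-clearing price, it is binding.
At p = 11: qd = 47 - 11 = 36 and qs = 11 - 7 = 4.
Producer surplus without the control is ½ · (27 - 7) · 20 = 200.
With the ceiling, producers sell 4 units at 11, so PS = ½ · (11 - 7) · 4 = 8.
Change in producer surplus = 8 - 200 = -192.

-192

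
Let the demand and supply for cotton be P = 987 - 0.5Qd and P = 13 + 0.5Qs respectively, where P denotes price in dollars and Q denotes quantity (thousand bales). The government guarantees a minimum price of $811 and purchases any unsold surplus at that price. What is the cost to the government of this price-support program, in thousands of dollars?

1008884

Rearranging demand gives Qd = 1974 - 2P; rearranging supply gives Qs = 2P - 26. In a free market, 1974 - 2P = 2P - 26 gives the equilibrium P* = 500, Q* = 974.
Since 811 > 500, the floor is binding.
At P = 811: Qd = 1974 - 2·811 = 352 and Qs = 2·811 - 26 = 1596.
Surplus = Qs - Qd = 1244.
Government expenditure = surplus × support price = 1244 × 811 = 1008884.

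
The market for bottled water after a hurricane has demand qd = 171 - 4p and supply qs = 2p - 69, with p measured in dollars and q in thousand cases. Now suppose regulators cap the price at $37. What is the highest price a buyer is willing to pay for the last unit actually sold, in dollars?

Without the control the market clears where 171 - 4p = 2p - 69, i.e. p* = 40 and q* = 11.
Since 37 < 40, the ceiling is binding.
At p = 37: qd = 171 - 4·37 = 23 and qs = 2·37 - 69 = 5.
Only 5 units reach the market. On the demand curve, the marginal buyer's willingness to pay at q = 5 is (171 - 5)/4 = 41.5.

41.5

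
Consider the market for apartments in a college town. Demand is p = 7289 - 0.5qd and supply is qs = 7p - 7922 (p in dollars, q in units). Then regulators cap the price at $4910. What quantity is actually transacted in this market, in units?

Rearranging demand gives qd = 14578 - 2p. Without the control the market clears where 14578 - 2p = 7p - 7922, i.e. p* = 2500 and q* = 9578.
Since 4910 is above p* = 2500, the ceiling does not bind and the free-market outcome prevails.

9578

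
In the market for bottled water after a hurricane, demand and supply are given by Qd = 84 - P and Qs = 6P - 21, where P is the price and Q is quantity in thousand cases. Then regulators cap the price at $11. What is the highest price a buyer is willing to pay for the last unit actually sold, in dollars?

Without the control the market clears where 84 - P = 6P - 21, i.e. P* = 15 and Q* = 69.
Because the ceiling (11) lies below the market-clearing price, it is binding.
At P = 11: Qd = 84 - 11 = 73 and Qs = 6·11 - 21 = 45.
Only 45 units reach the market. On the demand curve, the marginal buyer's willingness to pay at Q = 45 is (84 - 45) = 39.

39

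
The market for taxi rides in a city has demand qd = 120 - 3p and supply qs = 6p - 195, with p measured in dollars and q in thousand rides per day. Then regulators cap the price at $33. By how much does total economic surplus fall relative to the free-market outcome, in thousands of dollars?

36

Setting quantity demanded equal to quantity supplied, 120 - 3p = 6p - 195, gives p* = 35 and q* = 15.
Because the ceiling (33) lies below the market-clearing price, it is binding.
At p = 33: qd = 120 - 3·33 = 21 and qs = 6·33 - 195 = 3.
Quantity traded falls to 3. At q = 3 the demand price is (120 - 3)/3 = 39 and the supply price is (195 + 3)/6 = 33.
Deadweight loss = ½ · (39 - 33) · (15 - 3) = ½ · 6 · 12 = 36.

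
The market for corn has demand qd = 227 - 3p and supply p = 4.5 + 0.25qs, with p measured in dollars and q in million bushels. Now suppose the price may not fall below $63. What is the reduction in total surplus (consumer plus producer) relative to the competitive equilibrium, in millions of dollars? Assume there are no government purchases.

2058

Rearranging supply gives qs = 4p - 18. In a free market, 227 - 3p = 4p - 18 gives the equilibrium p* = 35, q* = 122.
The floor of 63 is above the equilibrium price 35, so it binds.
At p = 63: qd = 227 - 3·63 = 38 and qs = 4·63 - 18 = 234.
Quantity traded falls to 38. At q = 38 the demand price is (227 - 38)/3 = 63 and the supply price is (18 + 38)/4 = 14.
Deadweight loss = ½ · (63 - 14) · (122 - 38) = ½ · 49 · 84 = 2058.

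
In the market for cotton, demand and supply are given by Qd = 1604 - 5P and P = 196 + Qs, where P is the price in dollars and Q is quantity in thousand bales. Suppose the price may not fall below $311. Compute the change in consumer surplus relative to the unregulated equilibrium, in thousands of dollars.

-841.5

Rearranging supply gives Qs = P - 196. Without the control the market clears where 1604 - 5P = P - 196, i.e. P* = 300 and Q* = 104.
The floor of 311 is above the equilibrium price 300, so it binds.
At P = 311: Qd = 1604 - 5·311 = 49 and Qs = 311 - 196 = 115.
Consumer surplus without the control is ½ · (320.8 - 300) · 104 = 1081.6.
With the floor, consumers buy 49 units at 311, so CS = ½ · (320.8 - 311) · 49 = 240.1.
Change in consumer surplus = 240.1 - 1081.6 = -841.5.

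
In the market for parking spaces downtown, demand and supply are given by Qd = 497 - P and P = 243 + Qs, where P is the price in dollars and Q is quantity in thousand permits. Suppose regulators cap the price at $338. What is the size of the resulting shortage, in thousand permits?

64

Rearranging supply gives Qs = P - 243. Without the control the market clears where 497 - P = P - 243, i.e. P* = 370 and Q* = 127.
The ceiling of 338 is below the equilibrium price 370, so it binds.
At P = 338: Qd = 497 - 338 = 159 and Qs = 338 - 243 = 95.
Shortage = Qd - Qs = 159 - 95 = 64.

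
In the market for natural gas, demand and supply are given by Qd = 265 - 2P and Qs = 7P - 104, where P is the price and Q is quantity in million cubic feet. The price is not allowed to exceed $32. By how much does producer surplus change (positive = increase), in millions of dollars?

In a free market, 265 - 2P = 7P - 104 gives the equilibrium P* = 41, Q* = 183.
Because the ceiling (32) lies below the market-clearing price, it is binding.
At P = 32: Qd = 265 - 2·32 = 201 and Qs = 7·32 - 104 = 120.
Producer surplus without the control is ½ · (41 - 104/7) · 183 = 33489/14.
With the ceiling, producers sell 120 units at 32, so PS = ½ · (32 - 104/7) · 120 = 7200/7.
Change in producer surplus = 7200/7 - 33489/14 = -1363.5.

-1363.5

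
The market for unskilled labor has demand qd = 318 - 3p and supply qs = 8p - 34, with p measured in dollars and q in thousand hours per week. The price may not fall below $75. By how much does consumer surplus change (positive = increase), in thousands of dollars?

-6772.5

Equilibrium: 318 - 3p = 8p - 34, so 352 = 11p and p* = 32, q* = 222.
Because the floor (75) lies above the market-clearing price, it is binding.
At p = 75: qd = 318 - 3·75 = 93 and qs = 8·75 - 34 = 566.
Consumer surplus without the control is ½ · (106 - 32) · 222 = 8214.
With the floor, consumers buy 93 units at 75, so CS = ½ · (106 - 75) · 93 = 1441.5.
Change in consumer surplus = 1441.5 - 8214 = -6772.5.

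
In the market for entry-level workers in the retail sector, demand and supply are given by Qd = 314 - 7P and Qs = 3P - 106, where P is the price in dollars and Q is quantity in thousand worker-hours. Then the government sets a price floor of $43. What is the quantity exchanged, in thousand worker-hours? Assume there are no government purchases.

13

Equilibrium: 314 - 7P = 3P - 106, so 420 = 10P and P* = 42, Q* = 20.
Since 43 > 42, the floor is binding.
At P = 43: Qd = 314 - 7·43 = 13 and Qs = 3·43 - 106 = 23.
The quantity actually transacted is the short side, demand: 13.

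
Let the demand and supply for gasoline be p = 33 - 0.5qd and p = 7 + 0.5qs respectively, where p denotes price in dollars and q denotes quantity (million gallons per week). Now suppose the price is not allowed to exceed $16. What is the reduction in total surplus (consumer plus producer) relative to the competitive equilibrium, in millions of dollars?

32

Rearranging demand gives qd = 66 - 2p; rearranging supply gives qs = 2p - 14. Without the control the market clears where 66 - 2p = 2p - 14, i.e. p* = 20 and q* = 26.
Because the ceiling (16) lies below the market-clearing price, it is binding.
At p = 16: qd = 66 - 2·16 = 34 and qs = 2·16 - 14 = 18.
Quantity traded falls to 18. At q = 18 the demand price is (66 - 18)/2 = 24 and the supply price is (14 + 18)/2 = 16.
Deadweight loss = ½ · (24 - 16) · (26 - 18) = ½ · 8 · 8 = 32.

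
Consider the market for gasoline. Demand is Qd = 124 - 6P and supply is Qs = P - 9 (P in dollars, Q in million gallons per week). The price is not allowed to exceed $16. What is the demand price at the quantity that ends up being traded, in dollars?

19.5

Equilibrium: 124 - 6P = P - 9, so 133 = 7P and P* = 19, Q* = 10.
Because the ceiling (16) lies below the market-clearing price, it is binding.
At P = 16: Qd = 124 - 6·16 = 28 and Qs = 16 - 9 = 7.
Only 7 units reach the market. On the demand curve, the marginal buyer's willingness to pay at Q = 7 is (124 - 7)/6 = 19.5.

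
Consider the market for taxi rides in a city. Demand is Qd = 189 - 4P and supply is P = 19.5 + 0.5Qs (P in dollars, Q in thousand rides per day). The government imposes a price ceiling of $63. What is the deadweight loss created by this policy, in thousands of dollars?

0

Rearranging supply gives Qs = 2P - 39. Equilibrium: 189 - 4P = 2P - 39, so 228 = 6P and P* = 38, Q* = 37.
The ceiling of 63 is above the equilibrium price 38, so it is not binding; the market clears at P* = 38, Q* = 37.
Since the control does not bind, no trades are prevented and deadweight loss is zero.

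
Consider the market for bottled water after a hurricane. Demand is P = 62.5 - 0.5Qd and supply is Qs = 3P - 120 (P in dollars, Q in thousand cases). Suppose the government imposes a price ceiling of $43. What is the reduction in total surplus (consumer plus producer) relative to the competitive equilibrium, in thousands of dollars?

Rearranging demand gives Qd = 125 - 2P. Equilibrium: 125 - 2P = 3P - 120, so 245 = 5P and P* = 49, Q* = 27.
The ceiling of 43 is below the equilibrium price 49, so it binds.
At P = 43: Qd = 125 - 2·43 = 39 and Qs = 3·43 - 120 = 9.
Quantity traded falls to 9. At Q = 9 the demand price is (125 - 9)/2 = 58 and the supply price is (120 + 9)/3 = 43.
Deadweight loss = ½ · (58 - 43) · (27 - 9) = ½ · 15 · 18 = 135.

135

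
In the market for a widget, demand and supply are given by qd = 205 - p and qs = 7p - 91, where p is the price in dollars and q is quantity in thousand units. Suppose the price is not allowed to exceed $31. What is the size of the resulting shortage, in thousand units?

48

Equilibrium: 205 - p = 7p - 91, so 296 = 8p and p* = 37, q* = 168.
Since 31 < 37, the ceiling is binding.
At p = 31: qd = 205 - 31 = 174 and qs = 7·31 - 91 = 126.
Shortage = qd - qs = 174 - 126 = 48.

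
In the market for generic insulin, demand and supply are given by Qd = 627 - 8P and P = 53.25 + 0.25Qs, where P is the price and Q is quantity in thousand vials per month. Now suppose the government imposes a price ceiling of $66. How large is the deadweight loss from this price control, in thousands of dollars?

48

Rearranging supply gives Qs = 4P - 213. Without the control the market clears where 627 - 8P = 4P - 213, i.e. P* = 70 and Q* = 67.
Since 66 < 70, the ceiling is binding.
At P = 66: Qd = 627 - 8·66 = 99 and Qs = 4·66 - 213 = 51.
Quantity traded falls to 51. At Q = 51 the demand price is (627 - 51)/8 = 72 and the supply price is (213 + 51)/4 = 66.
Deadweight loss = ½ · (72 - 66) · (67 - 51) = ½ · 6 · 16 = 48.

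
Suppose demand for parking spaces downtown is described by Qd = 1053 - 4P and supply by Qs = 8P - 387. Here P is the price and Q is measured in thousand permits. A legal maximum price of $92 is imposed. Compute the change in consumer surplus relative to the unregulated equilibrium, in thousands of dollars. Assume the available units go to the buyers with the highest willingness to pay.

3500

Without the control the market clears where 1053 - 4P = 8P - 387, i.e. P* = 120 and Q* = 573.
Since 92 < 120, the ceiling is binding.
At P = 92: Qd = 1053 - 4·92 = 685 and Qs = 8·92 - 387 = 349.
Consumer surplus without the control is ½ · (263.25 - 120) · 573 = 41041.125.
With the ceiling, 349 units are sold at 92 (assume they go to the highest-value buyers). The demand price at Q = 349 is 176, so CS = ½ · [(263.25 - 92) + (176 - 92)] · 349 = 44541.125.
Change in consumer surplus = 44541.125 - 41041.125 = 3500.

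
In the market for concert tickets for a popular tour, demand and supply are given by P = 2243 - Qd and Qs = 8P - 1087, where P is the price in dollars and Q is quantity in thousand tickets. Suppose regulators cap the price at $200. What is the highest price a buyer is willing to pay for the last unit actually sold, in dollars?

1730

Rearranging demand gives Qd = 2243 - P. Without the control the market clears where 2243 - P = 8P - 1087, i.e. P* = 370 and Q* = 1873.
Since 200 < 370, the ceiling is binding.
At P = 200: Qd = 2243 - 200 = 2043 and Qs = 8·200 - 1087 = 513.
Only 513 units reach the market. On the demand curve, the marginal buyer's willingness to pay at Q = 513 is (2243 - 513) = 1730.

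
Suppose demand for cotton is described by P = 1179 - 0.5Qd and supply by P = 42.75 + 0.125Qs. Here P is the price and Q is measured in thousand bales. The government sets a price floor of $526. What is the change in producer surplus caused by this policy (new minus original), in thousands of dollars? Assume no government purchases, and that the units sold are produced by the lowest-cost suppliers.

317952

Rearranging demand gives Qd = 2358 - 2P; rearranging supply gives Qs = 8P - 342. Setting quantity demanded equal to quantity supplied, 2358 - 2P = 8P - 342, gives P* = 270 and Q* = 1818.
Because the floor (526) lies above the market-clearing price, it is binding.
At P = 526: Qd = 2358 - 2·526 = 1306 and Qs = 8·526 - 342 = 3866.
Producer surplus without the control is ½ · (270 - 42.75) · 1818 = 206570.25.
With the floor, 1306 units are sold at 526. The supply price at Q = 1306 is 206, so PS = ½ · [(526 - 42.75) + (526 - 206)] · 1306 = 524522.25.
Change in producer surplus = 524522.25 - 206570.25 = 317952.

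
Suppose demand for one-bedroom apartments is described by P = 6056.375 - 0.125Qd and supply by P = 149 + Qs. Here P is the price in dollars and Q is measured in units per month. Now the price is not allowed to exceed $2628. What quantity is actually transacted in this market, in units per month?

2479

Rearranging demand gives Qd = 48451 - 8P; rearranging supply gives Qs = P - 149. Equilibrium: 48451 - 8P = P - 149, so 48600 = 9P and P* = 5400, Q* = 5251.
Because the ceiling (2628) lies below the market-clearing price, it is binding.
At P = 2628: Qd = 48451 - 8·2628 = 27427 and Qs = 2628 - 149 = 2479.
The quantity actually transacted is the short side, supply: 2479.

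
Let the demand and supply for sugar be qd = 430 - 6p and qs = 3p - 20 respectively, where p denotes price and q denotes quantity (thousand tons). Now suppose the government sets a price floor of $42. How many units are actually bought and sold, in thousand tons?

In a free market, 430 - 6p = 3p - 20 gives the equilibrium p* = 50, q* = 130.
Since 42 is below p* = 50, the floor does not bind and the free-market outcome prevails.

130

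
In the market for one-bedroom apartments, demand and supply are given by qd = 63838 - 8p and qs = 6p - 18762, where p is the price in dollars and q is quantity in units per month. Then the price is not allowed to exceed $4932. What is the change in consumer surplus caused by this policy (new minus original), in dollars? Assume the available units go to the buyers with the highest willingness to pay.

In a free market, 63838 - 8p = 6p - 18762 gives the equilibrium p* = 5900, q* = 16638.
Since 4932 < 5900, the ceiling is binding.
At p = 4932: qd = 63838 - 8·4932 = 24382 and qs = 6·4932 - 18762 = 10830.
Consumer surplus without the control is ½ · (7979.75 - 5900) · 16638 = 17301440.25.
With the ceiling, 10830 units are sold at 4932 (assume they go to the highest-value buyers). The demand price at q = 10830 is 6626, so CS = ½ · [(7979.75 - 4932) + (6626 - 4932)] · 10830 = 25676576.25.
Change in consumer surplus = 25676576.25 - 17301440.25 = 8375136.

8375136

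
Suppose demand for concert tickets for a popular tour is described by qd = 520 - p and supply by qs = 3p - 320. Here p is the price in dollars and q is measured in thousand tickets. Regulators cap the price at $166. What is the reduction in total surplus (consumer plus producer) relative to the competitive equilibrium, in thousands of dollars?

Equilibrium: 520 - p = 3p - 320, so 840 = 4p and p* = 210, q* = 310.
Since 166 < 210, the ceiling is binding.
At p = 166: qd = 520 - 166 = 354 and qs = 3·166 - 320 = 178.
Quantity traded falls to 178. At q = 178 the demand price is 520 - 178 = 342 and the supply price is (320 + 178)/3 = 166.
Deadweight loss = ½ · (342 - 166) · (310 - 178) = ½ · 176 · 132 = 11616.

11616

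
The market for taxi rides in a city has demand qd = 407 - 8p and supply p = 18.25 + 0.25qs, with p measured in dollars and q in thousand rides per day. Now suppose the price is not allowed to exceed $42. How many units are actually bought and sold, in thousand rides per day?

87

Rearranging supply gives qs = 4p - 73. Without the control the market clears where 407 - 8p = 4p - 73, i.e. p* = 40 and q* = 87.
Since 42 is above p* = 40, the ceiling does not bind and the free-market outcome prevails.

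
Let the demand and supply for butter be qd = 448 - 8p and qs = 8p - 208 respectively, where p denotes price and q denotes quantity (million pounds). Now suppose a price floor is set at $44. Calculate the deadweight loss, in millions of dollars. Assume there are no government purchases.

72

Setting quantity demanded equal to quantity supplied, 448 - 8p = 8p - 208, gives p* = 41 and q* = 120.
Because the floor (44) lies above the market-clearing price, it is binding.
At p = 44: qd = 448 - 8·44 = 96 and qs = 8·44 - 208 = 144.
Quantity traded falls to 96. At q = 96 the demand price is (448 - 96)/8 = 44 and the supply price is (208 + 96)/8 = 38.
Deadweight loss = ½ · (44 - 38) · (120 - 96) = ½ · 6 · 24 = 72.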